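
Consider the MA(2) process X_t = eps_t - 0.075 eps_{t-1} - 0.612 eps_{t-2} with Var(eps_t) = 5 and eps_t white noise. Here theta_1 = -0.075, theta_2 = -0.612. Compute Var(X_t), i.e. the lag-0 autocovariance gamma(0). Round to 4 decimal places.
\gamma(0) = 6.9008

For an MA(q) process X_t = eps_t + sum_i theta_i eps_{t-i} with
Var(eps_t) = sigma^2, the variance is
  gamma(0) = sigma^2 * (1 + sum_i theta_i^2).
  sum_i theta_i^2 = (-0.075)^2 + (-0.612)^2 = 0.005625 + 0.374544 = 0.380169.
  gamma(0) = 5 * (1 + 0.380169) = 5 * 1.380169 = 6.900845, which rounds to 6.9008.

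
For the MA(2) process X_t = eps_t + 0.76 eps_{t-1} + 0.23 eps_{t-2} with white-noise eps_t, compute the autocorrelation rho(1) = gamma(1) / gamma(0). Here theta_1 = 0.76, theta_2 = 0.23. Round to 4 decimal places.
\rho(1) = 0.5733

For an MA(q) process with theta_0 = 1, the autocovariance is
  gamma(k) = sigma^2 * sum_{i=0..q-k} theta_i * theta_{i+k},
and rho(k) = gamma(k) / gamma(0). Sigma^2 cancels.
  numerator   = (1)*(0.76) + (0.76)*(0.23) = 0.9348.
  denominator = (1)^2 + (0.76)^2 + (0.23)^2 = 1.6305.
  rho(1) = 0.9348 / 1.6305 = 0.5733.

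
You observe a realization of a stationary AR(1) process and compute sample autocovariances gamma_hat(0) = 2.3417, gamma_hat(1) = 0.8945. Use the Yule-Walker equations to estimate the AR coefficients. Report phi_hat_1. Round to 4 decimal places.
\hat\phi_{1} = 0.3820

The Yule-Walker equations for an AR(p) process read, in matrix form,
  Gamma_p phi = r_p,   with   (Gamma_p)_{ij} = gamma(|i - j|),
                       (r_p)_i = gamma(i),   i,j = 1..p.
Substitute the sample gammas (Toeplitz matrix and right-hand side of size 1):
  Gamma_p = [[2.3417]]
  r_p     = [0.8945]
With p = 1 this is the single equation gamma(0) phi_1 = gamma(1):
  phi_hat_1 = gamma(1) / gamma(0) = 0.8945 / 2.3417 = 0.3820.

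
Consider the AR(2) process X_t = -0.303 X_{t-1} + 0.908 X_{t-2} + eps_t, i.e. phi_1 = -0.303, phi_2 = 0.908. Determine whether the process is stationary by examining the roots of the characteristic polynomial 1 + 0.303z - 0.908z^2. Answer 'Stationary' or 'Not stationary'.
\text{Not stationary}

The AR(p) characteristic polynomial is P(z) = 1 + 0.303z - 0.908z^2.
Stationarity requires all roots to lie outside the unit circle, i.e. |z| > 1 for every root.
Set 1 + (0.303) z + (-0.908) z^2 = 0, i.e. a z^2 + b z + c = 0 with a = -0.908, b = 0.303, c = 1.
Discriminant D = b^2 - 4ac = (0.303)^2 - 4*(-0.908)*1 = 0.091809 - (-3.632) = 3.723809.
D >= 0, so the roots are real: z = (-b +/- sqrt(D)) / (2a) = (-0.303 +/- 1.929717) / (-1.816).
  z_1 = (-0.303 + 1.929717) / (-1.816) = -0.8958,   |z_1| = 0.8958.
  z_2 = (-0.303 - 1.929717) / (-1.816) = 1.2295,   |z_2| = 1.2295.
Moduli of all roots: 0.8958, 1.2295.
All moduli strictly greater than 1? No.
Verdict: Not stationary.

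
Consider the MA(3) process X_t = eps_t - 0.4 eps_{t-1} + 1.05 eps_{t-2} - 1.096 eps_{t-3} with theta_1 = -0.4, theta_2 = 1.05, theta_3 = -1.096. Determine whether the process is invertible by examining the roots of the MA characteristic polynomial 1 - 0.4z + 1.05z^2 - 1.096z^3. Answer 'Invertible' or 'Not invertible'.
\text{Not invertible}

The MA(q) characteristic polynomial is P(z) = 1 - 0.4z + 1.05z^2 - 1.096z^3.
Invertibility requires all roots to lie outside the unit circle, i.e. |z| > 1 for every root.
Degree 3: look for a simple real root z0 first, then factor out (1 - z/z0) and solve the remaining quadratic.
Testing z0 = 1.25: P(1.25) = 1 + (-0.4)(1.25) + (1.05)(1.25)^2 + (-1.096)(1.25)^3
  = 1 + (-0.5) + (1.640625) + (-2.140625) = 0.  So z_0 = 1.25 is a root, |z_0| = 1.25.
Divide out the factor (1 - 0.8 z) = (1 - z/z0) (since 1/z0 = 0.8):
  P(z) = (1 - 0.8 z)(1 + (0.4) z + (1.37) z^2)
  [check: z-coef 0.4 - (0.8) = -0.4; z^2-coef 1.37 - (0.8)(0.4) = 1.05; z^3-coef -(0.8)(1.37) = -1.096.]
Remaining roots from the quadratic factor 1 + (0.4) z + (1.37) z^2:
  Set 1 + (0.4) z + (1.37) z^2 = 0, i.e. a z^2 + b z + c = 0 with a = 1.37, b = 0.4, c = 1.
  Discriminant D = b^2 - 4ac = (0.4)^2 - 4*(1.37)*1 = 0.16 - (5.48) = -5.32.
  D < 0, so the roots are the complex-conjugate pair z = (-b +/- i sqrt(-D)) / (2a) = -0.146 +/- 0.8418i.
  For a conjugate pair |z|^2 = z * conj(z) = (product of roots) = c/a = 1/(1.37) = 0.729927, so |z| = sqrt(0.729927) = 0.8544 for both roots.
Moduli of all roots: 1.2500, 0.8544, 0.8544.
All moduli strictly greater than 1? No.
Verdict: Not invertible.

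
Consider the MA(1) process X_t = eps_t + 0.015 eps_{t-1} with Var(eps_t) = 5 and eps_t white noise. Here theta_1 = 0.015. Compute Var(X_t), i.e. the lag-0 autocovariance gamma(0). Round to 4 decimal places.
\gamma(0) = 5.0011

For an MA(q) process X_t = eps_t + sum_i theta_i eps_{t-i} with
Var(eps_t) = sigma^2, the variance is
  gamma(0) = sigma^2 * (1 + sum_i theta_i^2).
  sum_i theta_i^2 = (0.015)^2 = 0.000225.
  gamma(0) = 5 * (1 + 0.000225) = 5 * 1.000225 = 5.001125, which rounds to 5.0011.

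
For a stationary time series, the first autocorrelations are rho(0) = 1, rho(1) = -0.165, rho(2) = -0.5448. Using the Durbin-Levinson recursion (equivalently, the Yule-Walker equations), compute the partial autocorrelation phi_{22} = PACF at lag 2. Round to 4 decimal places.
\phi_{22} = -0.5880

The PACF at lag k is phi_{kk}, the last component of the solution
to the Yule-Walker system G_k phi = r_k where
  (G_k)_{ij} = rho(|i - j|), (r_k)_i = rho(i), i,j = 1..k.
Equivalently, Durbin-Levinson gives phi_{kk} iteratively:
  phi_{11} = rho(1)
  phi_{kk} = [rho(k) - sum_{j=1..k-1} phi_{k-1,j} rho(k-j)]
            / [1 - sum_{j=1..k-1} phi_{k-1,j} rho(j)],
  phi_{k,j} = phi_{k-1,j} - phi_{kk} phi_{k-1,k-j},  j = 1..k-1.
Step k = 1:
  phi_11 = rho(1) = -0.165.
Step k = 2:
  phi_22 = [rho(2) - phi_11 rho(1)] / [1 - phi_11 rho(1)] = [-0.5448 - (-0.165)(-0.165)] / [1 - (-0.165)(-0.165)]
         = -0.572025 / 0.972775 = -0.588.
Therefore phi_{22} = -0.5880.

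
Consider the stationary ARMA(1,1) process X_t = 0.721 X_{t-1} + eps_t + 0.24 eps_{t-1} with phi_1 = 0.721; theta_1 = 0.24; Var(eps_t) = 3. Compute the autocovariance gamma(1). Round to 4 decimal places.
\gamma(1) = 7.0432

Multiply the model equation by X_{t-k} and take expectations. With theta_0 = psi_0 = 1 and psi_j the MA(infinity) weights, this gives
  gamma(k) - sum_i phi_i gamma(k-i) = c_k,
  c_k = sigma^2 * sum_{j=k..q} theta_j psi_{j-k}   (c_k = 0 for k > q),
using gamma(-m) = gamma(m).
psi-weights needed (psi_j = theta_j + sum_i phi_i psi_{j-i}):
  psi_1 = theta_1 + phi_1 = 0.24 + (0.721) = 0.961
Right-hand sides:
  c_0 = sigma^2 (1 + theta_1 psi_1) = 3 * (1 + (0.24)(0.961)) = 3 * 1.23064 = 3.69192
  c_1 = sigma^2 theta_1 = 3 * (0.24) = 0.72
  c_2 = 0
Equations for k = 0 and k = 1 (AR order 1):
  gamma(0) = phi_1 gamma(1) + c_0
  gamma(1) = phi_1 gamma(0) + c_1
Substituting the second into the first: gamma(0) (1 - phi_1^2) = c_0 + phi_1 c_1, so
  gamma(0) = (c_0 + phi_1 c_1) / (1 - phi_1^2) = (3.69192 + (0.721)(0.72)) / (1 - (0.721)^2) = 4.21104 / 0.480159 = 8.770095.
  gamma(1) = phi_1 gamma(0) + c_1 = (0.721)(8.770095) + (0.72) = 7.043238.
Therefore gamma(1) = 7.0432 (to 4 decimal places).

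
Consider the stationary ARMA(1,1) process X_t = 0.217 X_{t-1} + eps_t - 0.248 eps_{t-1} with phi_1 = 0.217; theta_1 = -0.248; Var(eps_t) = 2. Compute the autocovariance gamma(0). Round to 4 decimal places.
\gamma(0) = 2.0020

Multiply the model equation by X_{t-k} and take expectations. With theta_0 = psi_0 = 1 and psi_j the MA(infinity) weights, this gives
  gamma(k) - sum_i phi_i gamma(k-i) = c_k,
  c_k = sigma^2 * sum_{j=k..q} theta_j psi_{j-k}   (c_k = 0 for k > q),
using gamma(-m) = gamma(m).
psi-weights needed (psi_j = theta_j + sum_i phi_i psi_{j-i}):
  psi_1 = theta_1 + phi_1 = -0.248 + (0.217) = -0.031
Right-hand sides:
  c_0 = sigma^2 (1 + theta_1 psi_1) = 2 * (1 + (-0.248)(-0.031)) = 2 * 1.007688 = 2.015376
  c_1 = sigma^2 theta_1 = 2 * (-0.248) = -0.496
  c_2 = 0
Equations for k = 0 and k = 1 (AR order 1):
  gamma(0) = phi_1 gamma(1) + c_0
  gamma(1) = phi_1 gamma(0) + c_1
Substituting the second into the first: gamma(0) (1 - phi_1^2) = c_0 + phi_1 c_1, so
  gamma(0) = (c_0 + phi_1 c_1) / (1 - phi_1^2) = (2.015376 + (0.217)(-0.496)) / (1 - (0.217)^2) = 1.907744 / 0.952911 = 2.002017.
Therefore gamma(0) = 2.0020 (to 4 decimal places).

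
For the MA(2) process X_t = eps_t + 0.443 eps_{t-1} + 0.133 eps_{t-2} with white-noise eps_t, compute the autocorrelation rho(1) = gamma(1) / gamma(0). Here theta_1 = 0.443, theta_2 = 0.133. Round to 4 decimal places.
\rho(1) = 0.4135

For an MA(q) process with theta_0 = 1, the autocovariance is
  gamma(k) = sigma^2 * sum_{i=0..q-k} theta_i * theta_{i+k},
and rho(k) = gamma(k) / gamma(0). Sigma^2 cancels.
  numerator   = (1)*(0.443) + (0.443)*(0.133) = 0.501919.
  denominator = (1)^2 + (0.443)^2 + (0.133)^2 = 1.213938.
  rho(1) = 0.501919 / 1.213938 = 0.4135.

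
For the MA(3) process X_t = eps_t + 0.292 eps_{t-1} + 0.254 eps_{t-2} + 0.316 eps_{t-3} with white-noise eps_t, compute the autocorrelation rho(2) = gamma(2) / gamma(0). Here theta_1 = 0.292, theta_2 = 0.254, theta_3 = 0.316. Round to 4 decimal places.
\rho(2) = 0.2771

For an MA(q) process with theta_0 = 1, the autocovariance is
  gamma(k) = sigma^2 * sum_{i=0..q-k} theta_i * theta_{i+k},
and rho(k) = gamma(k) / gamma(0). Sigma^2 cancels.
  numerator   = (1)*(0.254) + (0.292)*(0.316) = 0.346272.
  denominator = (1)^2 + (0.292)^2 + (0.254)^2 + (0.316)^2 = 1.249636.
  rho(2) = 0.346272 / 1.249636 = 0.2771.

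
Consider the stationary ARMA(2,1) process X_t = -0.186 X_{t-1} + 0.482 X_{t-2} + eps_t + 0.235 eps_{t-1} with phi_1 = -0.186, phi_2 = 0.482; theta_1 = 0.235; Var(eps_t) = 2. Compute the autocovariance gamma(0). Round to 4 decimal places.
\gamma(0) = 2.6513

Multiply the model equation by X_{t-k} and take expectations. With theta_0 = psi_0 = 1 and psi_j the MA(infinity) weights, this gives
  gamma(k) - sum_i phi_i gamma(k-i) = c_k,
  c_k = sigma^2 * sum_{j=k..q} theta_j psi_{j-k}   (c_k = 0 for k > q),
using gamma(-m) = gamma(m).
psi-weights needed (psi_j = theta_j + sum_i phi_i psi_{j-i}):
  psi_1 = theta_1 + phi_1 = 0.235 + (-0.186) = 0.049
Right-hand sides:
  c_0 = sigma^2 (1 + theta_1 psi_1) = 2 * (1 + (0.235)(0.049)) = 2 * 1.011515 = 2.02303
  c_1 = sigma^2 theta_1 = 2 * (0.235) = 0.47
  c_2 = 0
Equations for k = 0, 1, 2 (AR order 2, c_2 = 0):
  (E0) gamma(0) = phi_1 gamma(1) + phi_2 gamma(2) + c_0
  (E1) gamma(1) = phi_1 gamma(0) + phi_2 gamma(1) + c_1
  (E2) gamma(2) = phi_1 gamma(1) + phi_2 gamma(0)
From (E1): gamma(1) = A gamma(0) + B with
  A = phi_1 / (1 - phi_2) = -0.186 / 0.518 = -0.359073,   B = c_1 / (1 - phi_2) = 0.47 / 0.518 = 0.907336.
Insert (E2) into (E0): gamma(0) (1 - phi_2^2) = phi_1 (1 + phi_2) gamma(1) + c_0.
  phi_1 (1 + phi_2) = (-0.186)(1.482) = -0.275652,   1 - phi_2^2 = 0.767676.
Replace gamma(1) by A gamma(0) + B and collect gamma(0):
  gamma(0) [0.767676 - (-0.275652)(-0.359073)] = (-0.275652)(0.907336) + 2.02303
  gamma(0) * 0.668697 = 1.772921
  gamma(0) = 1.772921 / 0.668697 = 2.651308.
Therefore gamma(0) = 2.6513 (to 4 decimal places).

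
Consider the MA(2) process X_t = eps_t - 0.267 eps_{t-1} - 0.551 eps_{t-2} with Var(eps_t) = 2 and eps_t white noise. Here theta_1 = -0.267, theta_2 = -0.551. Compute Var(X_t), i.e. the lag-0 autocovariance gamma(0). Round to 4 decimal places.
\gamma(0) = 2.7498

For an MA(q) process X_t = eps_t + sum_i theta_i eps_{t-i} with
Var(eps_t) = sigma^2, the variance is
  gamma(0) = sigma^2 * (1 + sum_i theta_i^2).
  sum_i theta_i^2 = (-0.267)^2 + (-0.551)^2 = 0.071289 + 0.303601 = 0.37489.
  gamma(0) = 2 * (1 + 0.37489) = 2 * 1.37489 = 2.74978, which rounds to 2.7498.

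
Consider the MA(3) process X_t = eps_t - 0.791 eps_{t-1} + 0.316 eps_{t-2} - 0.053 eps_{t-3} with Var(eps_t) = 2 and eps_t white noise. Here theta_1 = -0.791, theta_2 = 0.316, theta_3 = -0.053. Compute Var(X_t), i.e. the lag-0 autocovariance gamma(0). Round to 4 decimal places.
\gamma(0) = 3.4567

For an MA(q) process X_t = eps_t + sum_i theta_i eps_{t-i} with
Var(eps_t) = sigma^2, the variance is
  gamma(0) = sigma^2 * (1 + sum_i theta_i^2).
  sum_i theta_i^2 = (-0.791)^2 + (0.316)^2 + (-0.053)^2 = 0.625681 + 0.099856 + 0.002809 = 0.728346.
  gamma(0) = 2 * (1 + 0.728346) = 2 * 1.728346 = 3.456692, which rounds to 3.4567.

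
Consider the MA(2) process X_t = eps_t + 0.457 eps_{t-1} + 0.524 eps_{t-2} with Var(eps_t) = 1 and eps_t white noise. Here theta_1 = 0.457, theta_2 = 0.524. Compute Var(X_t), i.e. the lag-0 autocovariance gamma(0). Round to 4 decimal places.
\gamma(0) = 1.4834

For an MA(q) process X_t = eps_t + sum_i theta_i eps_{t-i} with
Var(eps_t) = sigma^2, the variance is
  gamma(0) = sigma^2 * (1 + sum_i theta_i^2).
  sum_i theta_i^2 = (0.457)^2 + (0.524)^2 = 0.208849 + 0.274576 = 0.483425.
  gamma(0) = 1 * (1 + 0.483425) = 1 * 1.483425 = 1.483425, which rounds to 1.4834.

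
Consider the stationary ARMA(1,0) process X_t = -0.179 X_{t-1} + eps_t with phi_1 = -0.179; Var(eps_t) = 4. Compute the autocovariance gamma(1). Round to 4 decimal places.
\gamma(1) = -0.7397

Multiply the model equation by X_{t-k} and take expectations. With theta_0 = psi_0 = 1 and psi_j the MA(infinity) weights, this gives
  gamma(k) - sum_i phi_i gamma(k-i) = c_k,
  c_k = sigma^2 * sum_{j=k..q} theta_j psi_{j-k}   (c_k = 0 for k > q),
using gamma(-m) = gamma(m).
Pure AR (q = 0): c_0 = sigma^2 = 4, c_k = 0 for k >= 1.
Equations for k = 0 and k = 1 (AR order 1):
  gamma(0) = phi_1 gamma(1) + c_0
  gamma(1) = phi_1 gamma(0) + c_1
Substituting the second into the first: gamma(0) (1 - phi_1^2) = c_0 + phi_1 c_1, so
  gamma(0) = c_0 / (1 - phi_1^2) = 4 / (1 - (-0.179)^2) = 4 / 0.967959 = 4.132406.
  gamma(1) = phi_1 gamma(0) = (-0.179)(4.132406) = -0.739701.
Therefore gamma(1) = -0.7397 (to 4 decimal places).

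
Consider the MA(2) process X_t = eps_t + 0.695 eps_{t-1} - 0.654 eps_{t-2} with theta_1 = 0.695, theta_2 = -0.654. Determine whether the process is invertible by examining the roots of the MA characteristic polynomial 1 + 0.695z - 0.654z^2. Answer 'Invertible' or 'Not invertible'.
\text{Not invertible}

The MA(q) characteristic polynomial is P(z) = 1 + 0.695z - 0.654z^2.
Invertibility requires all roots to lie outside the unit circle, i.e. |z| > 1 for every root.
Set 1 + (0.695) z + (-0.654) z^2 = 0, i.e. a z^2 + b z + c = 0 with a = -0.654, b = 0.695, c = 1.
Discriminant D = b^2 - 4ac = (0.695)^2 - 4*(-0.654)*1 = 0.483025 - (-2.616) = 3.099025.
D >= 0, so the roots are real: z = (-b +/- sqrt(D)) / (2a) = (-0.695 +/- 1.760405) / (-1.308).
  z_1 = (-0.695 + 1.760405) / (-1.308) = -0.8145,   |z_1| = 0.8145.
  z_2 = (-0.695 - 1.760405) / (-1.308) = 1.8772,   |z_2| = 1.8772.
Moduli of all roots: 0.8145, 1.8772.
All moduli strictly greater than 1? No.
Verdict: Not invertible.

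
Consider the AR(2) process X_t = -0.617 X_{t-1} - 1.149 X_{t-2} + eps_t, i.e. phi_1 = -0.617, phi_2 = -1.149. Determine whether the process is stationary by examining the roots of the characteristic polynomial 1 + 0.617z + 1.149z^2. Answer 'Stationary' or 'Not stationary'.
\text{Not stationary}

The AR(p) characteristic polynomial is P(z) = 1 + 0.617z + 1.149z^2.
Stationarity requires all roots to lie outside the unit circle, i.e. |z| > 1 for every root.
Set 1 + (0.617) z + (1.149) z^2 = 0, i.e. a z^2 + b z + c = 0 with a = 1.149, b = 0.617, c = 1.
Discriminant D = b^2 - 4ac = (0.617)^2 - 4*(1.149)*1 = 0.380689 - (4.596) = -4.215311.
D < 0, so the roots are the complex-conjugate pair z = (-b +/- i sqrt(-D)) / (2a) = -0.2685 +/- 0.8934i.
For a conjugate pair |z|^2 = z * conj(z) = (product of roots) = c/a = 1/(1.149) = 0.870322, so |z| = sqrt(0.870322) = 0.9329 for both roots.
Moduli of all roots: 0.9329, 0.9329.
All moduli strictly greater than 1? No.
Verdict: Not stationary.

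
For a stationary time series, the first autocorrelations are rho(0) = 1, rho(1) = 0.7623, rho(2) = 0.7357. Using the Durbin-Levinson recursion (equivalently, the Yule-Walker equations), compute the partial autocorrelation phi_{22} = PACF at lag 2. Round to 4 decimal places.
\phi_{22} = 0.3691

The PACF at lag k is phi_{kk}, the last component of the solution
to the Yule-Walker system G_k phi = r_k where
  (G_k)_{ij} = rho(|i - j|), (r_k)_i = rho(i), i,j = 1..k.
Equivalently, Durbin-Levinson gives phi_{kk} iteratively:
  phi_{11} = rho(1)
  phi_{kk} = [rho(k) - sum_{j=1..k-1} phi_{k-1,j} rho(k-j)]
            / [1 - sum_{j=1..k-1} phi_{k-1,j} rho(j)],
  phi_{k,j} = phi_{k-1,j} - phi_{kk} phi_{k-1,k-j},  j = 1..k-1.
Step k = 1:
  phi_11 = rho(1) = 0.7623.
Step k = 2:
  phi_22 = [rho(2) - phi_11 rho(1)] / [1 - phi_11 rho(1)] = [0.7357 - (0.7623)(0.7623)] / [1 - (0.7623)(0.7623)]
         = 0.15459871 / 0.41889871 = 0.3691.
Therefore phi_{22} = 0.3691.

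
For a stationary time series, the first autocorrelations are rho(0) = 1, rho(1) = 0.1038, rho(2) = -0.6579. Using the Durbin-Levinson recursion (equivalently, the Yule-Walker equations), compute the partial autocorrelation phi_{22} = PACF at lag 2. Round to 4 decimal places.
\phi_{22} = -0.6760

The PACF at lag k is phi_{kk}, the last component of the solution
to the Yule-Walker system G_k phi = r_k where
  (G_k)_{ij} = rho(|i - j|), (r_k)_i = rho(i), i,j = 1..k.
Equivalently, Durbin-Levinson gives phi_{kk} iteratively:
  phi_{11} = rho(1)
  phi_{kk} = [rho(k) - sum_{j=1..k-1} phi_{k-1,j} rho(k-j)]
            / [1 - sum_{j=1..k-1} phi_{k-1,j} rho(j)],
  phi_{k,j} = phi_{k-1,j} - phi_{kk} phi_{k-1,k-j},  j = 1..k-1.
Step k = 1:
  phi_11 = rho(1) = 0.1038.
Step k = 2:
  phi_22 = [rho(2) - phi_11 rho(1)] / [1 - phi_11 rho(1)] = [-0.6579 - (0.1038)(0.1038)] / [1 - (0.1038)(0.1038)]
         = -0.66867444 / 0.98922556 = -0.676.
Therefore phi_{22} = -0.6760.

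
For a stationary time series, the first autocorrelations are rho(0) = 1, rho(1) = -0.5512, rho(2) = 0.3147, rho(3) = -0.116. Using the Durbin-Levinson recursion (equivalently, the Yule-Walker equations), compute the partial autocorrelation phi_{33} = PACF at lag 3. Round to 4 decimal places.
\phi_{33} = 0.0910

The PACF at lag k is phi_{kk}, the last component of the solution
to the Yule-Walker system G_k phi = r_k where
  (G_k)_{ij} = rho(|i - j|), (r_k)_i = rho(i), i,j = 1..k.
Equivalently, Durbin-Levinson gives phi_{kk} iteratively:
  phi_{11} = rho(1)
  phi_{kk} = [rho(k) - sum_{j=1..k-1} phi_{k-1,j} rho(k-j)]
            / [1 - sum_{j=1..k-1} phi_{k-1,j} rho(j)],
  phi_{k,j} = phi_{k-1,j} - phi_{kk} phi_{k-1,k-j},  j = 1..k-1.
Step k = 1:
  phi_11 = rho(1) = -0.5512.
Step k = 2:
  phi_22 = [rho(2) - phi_11 rho(1)] / [1 - phi_11 rho(1)] = [0.3147 - (-0.5512)(-0.5512)] / [1 - (-0.5512)(-0.5512)]
         = 0.01087856 / 0.69617856 = 0.015626.
  Update: phi_21 = phi_11 - phi_22 phi_11 = -0.5512 - (0.015626)(-0.5512) = -0.542587.
Step k = 3:
  phi_33 = [rho(3) - phi_21 rho(2) - phi_22 rho(1)] / [1 - phi_21 rho(1) - phi_22 rho(2)]
    numerator   = -0.116 - (-0.542587)(0.3147) - (0.015626)(-0.5512) = 0.0633652
    denominator = 1 - (-0.542587)(-0.5512) - (0.015626)(0.3147) = 0.69600857
  phi_33 = 0.0633652 / 0.69600857 = 0.091.
Therefore phi_{33} = 0.0910.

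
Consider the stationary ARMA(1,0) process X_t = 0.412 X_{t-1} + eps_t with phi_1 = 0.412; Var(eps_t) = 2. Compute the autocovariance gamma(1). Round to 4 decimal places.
\gamma(1) = 0.9925

Multiply the model equation by X_{t-k} and take expectations. With theta_0 = psi_0 = 1 and psi_j the MA(infinity) weights, this gives
  gamma(k) - sum_i phi_i gamma(k-i) = c_k,
  c_k = sigma^2 * sum_{j=k..q} theta_j psi_{j-k}   (c_k = 0 for k > q),
using gamma(-m) = gamma(m).
Pure AR (q = 0): c_0 = sigma^2 = 2, c_k = 0 for k >= 1.
Equations for k = 0 and k = 1 (AR order 1):
  gamma(0) = phi_1 gamma(1) + c_0
  gamma(1) = phi_1 gamma(0) + c_1
Substituting the second into the first: gamma(0) (1 - phi_1^2) = c_0 + phi_1 c_1, so
  gamma(0) = c_0 / (1 - phi_1^2) = 2 / (1 - (0.412)^2) = 2 / 0.830256 = 2.408896.
  gamma(1) = phi_1 gamma(0) = (0.412)(2.408896) = 0.992465.
Therefore gamma(1) = 0.9925 (to 4 decimal places).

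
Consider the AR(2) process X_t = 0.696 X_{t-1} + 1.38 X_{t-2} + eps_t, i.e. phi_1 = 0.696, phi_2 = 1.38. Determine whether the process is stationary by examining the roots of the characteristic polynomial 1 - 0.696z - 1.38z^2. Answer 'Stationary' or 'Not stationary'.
\text{Not stationary}

The AR(p) characteristic polynomial is P(z) = 1 - 0.696z - 1.38z^2.
Stationarity requires all roots to lie outside the unit circle, i.e. |z| > 1 for every root.
Set 1 + (-0.696) z + (-1.38) z^2 = 0, i.e. a z^2 + b z + c = 0 with a = -1.38, b = -0.696, c = 1.
Discriminant D = b^2 - 4ac = (-0.696)^2 - 4*(-1.38)*1 = 0.484416 - (-5.52) = 6.004416.
D >= 0, so the roots are real: z = (-b +/- sqrt(D)) / (2a) = (0.696 +/- 2.450391) / (-2.76).
  z_1 = (0.696 + 2.450391) / (-2.76) = -1.14,   |z_1| = 1.14.
  z_2 = (0.696 - 2.450391) / (-2.76) = 0.6356,   |z_2| = 0.6356.
Moduli of all roots: 1.1400, 0.6356.
All moduli strictly greater than 1? No.
Verdict: Not stationary.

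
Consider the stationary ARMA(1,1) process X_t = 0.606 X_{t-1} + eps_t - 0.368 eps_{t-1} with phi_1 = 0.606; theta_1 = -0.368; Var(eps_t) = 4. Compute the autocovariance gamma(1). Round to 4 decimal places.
\gamma(1) = 1.1690

Multiply the model equation by X_{t-k} and take expectations. With theta_0 = psi_0 = 1 and psi_j the MA(infinity) weights, this gives
  gamma(k) - sum_i phi_i gamma(k-i) = c_k,
  c_k = sigma^2 * sum_{j=k..q} theta_j psi_{j-k}   (c_k = 0 for k > q),
using gamma(-m) = gamma(m).
psi-weights needed (psi_j = theta_j + sum_i phi_i psi_{j-i}):
  psi_1 = theta_1 + phi_1 = -0.368 + (0.606) = 0.238
Right-hand sides:
  c_0 = sigma^2 (1 + theta_1 psi_1) = 4 * (1 + (-0.368)(0.238)) = 4 * 0.912416 = 3.649664
  c_1 = sigma^2 theta_1 = 4 * (-0.368) = -1.472
  c_2 = 0
Equations for k = 0 and k = 1 (AR order 1):
  gamma(0) = phi_1 gamma(1) + c_0
  gamma(1) = phi_1 gamma(0) + c_1
Substituting the second into the first: gamma(0) (1 - phi_1^2) = c_0 + phi_1 c_1, so
  gamma(0) = (c_0 + phi_1 c_1) / (1 - phi_1^2) = (3.649664 + (0.606)(-1.472)) / (1 - (0.606)^2) = 2.757632 / 0.632764 = 4.358073.
  gamma(1) = phi_1 gamma(0) + c_1 = (0.606)(4.358073) + (-1.472) = 1.168993.
Therefore gamma(1) = 1.1690 (to 4 decimal places).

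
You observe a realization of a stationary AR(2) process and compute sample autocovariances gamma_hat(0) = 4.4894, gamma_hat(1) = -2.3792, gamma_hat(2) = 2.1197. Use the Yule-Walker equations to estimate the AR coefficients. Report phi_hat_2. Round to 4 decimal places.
\hat\phi_{2} = 0.2660

The Yule-Walker equations for an AR(p) process read, in matrix form,
  Gamma_p phi = r_p,   with   (Gamma_p)_{ij} = gamma(|i - j|),
                       (r_p)_i = gamma(i),   i,j = 1..p.
Substitute the sample gammas (Toeplitz matrix and right-hand side of size 2):
  Gamma_p = [[4.4894, -2.3792], [-2.3792, 4.4894]]
  r_p     = [-2.3792, 2.1197]
Written out:
  4.4894 phi_1 - 2.3792 phi_2 = -2.3792
  -2.3792 phi_1 + 4.4894 phi_2 = 2.1197
Solve by Cramer's rule:
  det = gamma(0)^2 - gamma(1)^2 = (4.4894)^2 - (-2.3792)^2 = 20.15471236 - 5.66059264 = 14.49411972
  phi_hat_1 = [gamma(1) gamma(0) - gamma(1) gamma(2)] / det = [(-2.3792)(4.4894) - (-2.3792)(2.1197)] / 14.49411972 = -5.63799024 / 14.49411972 = -0.389
  phi_hat_2 = [gamma(0) gamma(2) - gamma(1)^2] / det = [(4.4894)(2.1197) - (-2.3792)^2] / 14.49411972 = 3.85558854 / 14.49411972 = 0.266
So phi_hat = [-0.3890, 0.2660].
Therefore phi_hat_2 = 0.2660.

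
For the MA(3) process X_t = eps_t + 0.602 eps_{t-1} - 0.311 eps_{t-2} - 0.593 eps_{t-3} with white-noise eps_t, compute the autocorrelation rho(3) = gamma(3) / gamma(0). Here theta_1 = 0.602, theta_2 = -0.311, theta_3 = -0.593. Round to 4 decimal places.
\rho(3) = -0.3275

For an MA(q) process with theta_0 = 1, the autocovariance is
  gamma(k) = sigma^2 * sum_{i=0..q-k} theta_i * theta_{i+k},
and rho(k) = gamma(k) / gamma(0). Sigma^2 cancels.
  numerator   = (1)*(-0.593) = -0.593.
  denominator = (1)^2 + (0.602)^2 + (-0.311)^2 + (-0.593)^2 = 1.810774.
  rho(3) = -0.593 / 1.810774 = -0.3275.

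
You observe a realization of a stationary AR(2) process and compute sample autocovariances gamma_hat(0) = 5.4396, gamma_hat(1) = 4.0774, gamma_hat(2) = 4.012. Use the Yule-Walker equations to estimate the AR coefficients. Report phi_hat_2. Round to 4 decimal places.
\hat\phi_{2} = 0.4010

The Yule-Walker equations for an AR(p) process read, in matrix form,
  Gamma_p phi = r_p,   with   (Gamma_p)_{ij} = gamma(|i - j|),
                       (r_p)_i = gamma(i),   i,j = 1..p.
Substitute the sample gammas (Toeplitz matrix and right-hand side of size 2):
  Gamma_p = [[5.4396, 4.0774], [4.0774, 5.4396]]
  r_p     = [4.0774, 4.012]
Written out:
  5.4396 phi_1 + 4.0774 phi_2 = 4.0774
  4.0774 phi_1 + 5.4396 phi_2 = 4.012
Solve by Cramer's rule:
  det = gamma(0)^2 - gamma(1)^2 = (5.4396)^2 - (4.0774)^2 = 29.58924816 - 16.62519076 = 12.9640574
  phi_hat_1 = [gamma(1) gamma(0) - gamma(1) gamma(2)] / det = [(4.0774)(5.4396) - (4.0774)(4.012)] / 12.9640574 = 5.82089624 / 12.9640574 = 0.449
  phi_hat_2 = [gamma(0) gamma(2) - gamma(1)^2] / det = [(5.4396)(4.012) - (4.0774)^2] / 12.9640574 = 5.19848444 / 12.9640574 = 0.401
So phi_hat = [0.4490, 0.4010].
Therefore phi_hat_2 = 0.4010.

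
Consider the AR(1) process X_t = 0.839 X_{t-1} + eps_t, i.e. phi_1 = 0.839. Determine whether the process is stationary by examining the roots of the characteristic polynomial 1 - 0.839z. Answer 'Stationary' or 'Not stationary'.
\text{Stationary}

The AR(p) characteristic polynomial is P(z) = 1 - 0.839z.
Stationarity requires all roots to lie outside the unit circle, i.e. |z| > 1 for every root.
This is linear in z: 1 + (-0.839) z = 0  =>  z = -1/(-0.839) = 1.191895,  |z| = 1.191895.
Moduli of all roots: 1.1919.
All moduli strictly greater than 1? Yes.
Verdict: Stationary.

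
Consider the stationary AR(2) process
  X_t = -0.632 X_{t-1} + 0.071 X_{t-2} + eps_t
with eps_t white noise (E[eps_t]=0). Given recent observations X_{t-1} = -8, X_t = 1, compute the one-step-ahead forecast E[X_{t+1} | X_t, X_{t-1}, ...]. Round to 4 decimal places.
E[X_{t+1} \mid \mathcal F_t] = -1.2000

For an AR(p) model X_t = c + sum_i phi_i X_{t-i} + eps_t, the
one-step-ahead conditional mean is
  E[X_{t+1} | X_t, ...] = c + sum_i phi_i X_{t+1-i}.
Substitute known values:
  E[X_{t+1} | ...] = (-0.632) * (1) + (0.071) * (-8)
                   = -1.2000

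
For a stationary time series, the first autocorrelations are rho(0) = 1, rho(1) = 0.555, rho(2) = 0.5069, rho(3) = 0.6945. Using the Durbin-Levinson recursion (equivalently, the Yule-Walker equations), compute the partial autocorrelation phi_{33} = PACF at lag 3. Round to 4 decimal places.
\phi_{33} = 0.5269

The PACF at lag k is phi_{kk}, the last component of the solution
to the Yule-Walker system G_k phi = r_k where
  (G_k)_{ij} = rho(|i - j|), (r_k)_i = rho(i), i,j = 1..k.
Equivalently, Durbin-Levinson gives phi_{kk} iteratively:
  phi_{11} = rho(1)
  phi_{kk} = [rho(k) - sum_{j=1..k-1} phi_{k-1,j} rho(k-j)]
            / [1 - sum_{j=1..k-1} phi_{k-1,j} rho(j)],
  phi_{k,j} = phi_{k-1,j} - phi_{kk} phi_{k-1,k-j},  j = 1..k-1.
Step k = 1:
  phi_11 = rho(1) = 0.555.
Step k = 2:
  phi_22 = [rho(2) - phi_11 rho(1)] / [1 - phi_11 rho(1)] = [0.5069 - (0.555)(0.555)] / [1 - (0.555)(0.555)]
         = 0.198875 / 0.691975 = 0.287402.
  Update: phi_21 = phi_11 - phi_22 phi_11 = 0.555 - (0.287402)(0.555) = 0.395492.
Step k = 3:
  phi_33 = [rho(3) - phi_21 rho(2) - phi_22 rho(1)] / [1 - phi_21 rho(1) - phi_22 rho(2)]
    numerator   = 0.6945 - (0.395492)(0.5069) - (0.287402)(0.555) = 0.33451705
    denominator = 1 - (0.395492)(0.555) - (0.287402)(0.5069) = 0.63481793
  phi_33 = 0.33451705 / 0.63481793 = 0.5269.
Therefore phi_{33} = 0.5269.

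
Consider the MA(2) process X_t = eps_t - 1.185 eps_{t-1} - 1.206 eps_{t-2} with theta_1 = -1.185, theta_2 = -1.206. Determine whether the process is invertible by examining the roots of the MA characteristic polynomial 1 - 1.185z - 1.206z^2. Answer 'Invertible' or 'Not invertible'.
\text{Not invertible}

The MA(q) characteristic polynomial is P(z) = 1 - 1.185z - 1.206z^2.
Invertibility requires all roots to lie outside the unit circle, i.e. |z| > 1 for every root.
Set 1 + (-1.185) z + (-1.206) z^2 = 0, i.e. a z^2 + b z + c = 0 with a = -1.206, b = -1.185, c = 1.
Discriminant D = b^2 - 4ac = (-1.185)^2 - 4*(-1.206)*1 = 1.404225 - (-4.824) = 6.228225.
D >= 0, so the roots are real: z = (-b +/- sqrt(D)) / (2a) = (1.185 +/- 2.495641) / (-2.412).
  z_1 = (1.185 + 2.495641) / (-2.412) = -1.526,   |z_1| = 1.526.
  z_2 = (1.185 - 2.495641) / (-2.412) = 0.5434,   |z_2| = 0.5434.
Moduli of all roots: 1.5260, 0.5434.
All moduli strictly greater than 1? No.
Verdict: Not invertible.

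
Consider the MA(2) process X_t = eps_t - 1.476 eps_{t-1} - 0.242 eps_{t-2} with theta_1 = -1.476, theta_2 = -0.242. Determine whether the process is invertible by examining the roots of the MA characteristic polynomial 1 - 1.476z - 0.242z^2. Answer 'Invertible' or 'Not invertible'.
\text{Not invertible}

The MA(q) characteristic polynomial is P(z) = 1 - 1.476z - 0.242z^2.
Invertibility requires all roots to lie outside the unit circle, i.e. |z| > 1 for every root.
Set 1 + (-1.476) z + (-0.242) z^2 = 0, i.e. a z^2 + b z + c = 0 with a = -0.242, b = -1.476, c = 1.
Discriminant D = b^2 - 4ac = (-1.476)^2 - 4*(-0.242)*1 = 2.178576 - (-0.968) = 3.146576.
D >= 0, so the roots are real: z = (-b +/- sqrt(D)) / (2a) = (1.476 +/- 1.773859) / (-0.484).
  z_1 = (1.476 + 1.773859) / (-0.484) = -6.7146,   |z_1| = 6.7146.
  z_2 = (1.476 - 1.773859) / (-0.484) = 0.6154,   |z_2| = 0.6154.
Moduli of all roots: 6.7146, 0.6154.
All moduli strictly greater than 1? No.
Verdict: Not invertible.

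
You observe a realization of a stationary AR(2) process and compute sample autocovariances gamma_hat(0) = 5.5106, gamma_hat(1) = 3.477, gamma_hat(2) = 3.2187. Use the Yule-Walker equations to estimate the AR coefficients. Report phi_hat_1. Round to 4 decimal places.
\hat\phi_{1} = 0.4360

The Yule-Walker equations for an AR(p) process read, in matrix form,
  Gamma_p phi = r_p,   with   (Gamma_p)_{ij} = gamma(|i - j|),
                       (r_p)_i = gamma(i),   i,j = 1..p.
Substitute the sample gammas (Toeplitz matrix and right-hand side of size 2):
  Gamma_p = [[5.5106, 3.477], [3.477, 5.5106]]
  r_p     = [3.477, 3.2187]
Written out:
  5.5106 phi_1 + 3.477 phi_2 = 3.477
  3.477 phi_1 + 5.5106 phi_2 = 3.2187
Solve by Cramer's rule:
  det = gamma(0)^2 - gamma(1)^2 = (5.5106)^2 - (3.477)^2 = 30.36671236 - 12.089529 = 18.27718336
  phi_hat_1 = [gamma(1) gamma(0) - gamma(1) gamma(2)] / det = [(3.477)(5.5106) - (3.477)(3.2187)] / 18.27718336 = 7.9689363 / 18.27718336 = 0.436
  phi_hat_2 = [gamma(0) gamma(2) - gamma(1)^2] / det = [(5.5106)(3.2187) - (3.477)^2] / 18.27718336 = 5.64743922 / 18.27718336 = 0.309
So phi_hat = [0.4360, 0.3090].
Therefore phi_hat_1 = 0.4360.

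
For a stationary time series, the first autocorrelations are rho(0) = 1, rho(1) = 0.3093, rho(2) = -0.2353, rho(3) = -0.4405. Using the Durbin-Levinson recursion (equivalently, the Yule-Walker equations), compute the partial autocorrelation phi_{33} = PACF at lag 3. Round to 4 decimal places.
\phi_{33} = -0.2910

The PACF at lag k is phi_{kk}, the last component of the solution
to the Yule-Walker system G_k phi = r_k where
  (G_k)_{ij} = rho(|i - j|), (r_k)_i = rho(i), i,j = 1..k.
Equivalently, Durbin-Levinson gives phi_{kk} iteratively:
  phi_{11} = rho(1)
  phi_{kk} = [rho(k) - sum_{j=1..k-1} phi_{k-1,j} rho(k-j)]
            / [1 - sum_{j=1..k-1} phi_{k-1,j} rho(j)],
  phi_{k,j} = phi_{k-1,j} - phi_{kk} phi_{k-1,k-j},  j = 1..k-1.
Step k = 1:
  phi_11 = rho(1) = 0.3093.
Step k = 2:
  phi_22 = [rho(2) - phi_11 rho(1)] / [1 - phi_11 rho(1)] = [-0.2353 - (0.3093)(0.3093)] / [1 - (0.3093)(0.3093)]
         = -0.33096649 / 0.90433351 = -0.365978.
  Update: phi_21 = phi_11 - phi_22 phi_11 = 0.3093 - (-0.365978)(0.3093) = 0.422497.
Step k = 3:
  phi_33 = [rho(3) - phi_21 rho(2) - phi_22 rho(1)] / [1 - phi_21 rho(1) - phi_22 rho(2)]
    numerator   = -0.4405 - (0.422497)(-0.2353) - (-0.365978)(0.3093) = -0.22788933
    denominator = 1 - (0.422497)(0.3093) - (-0.365978)(-0.2353) = 0.78320694
  phi_33 = -0.22788933 / 0.78320694 = -0.291.
Therefore phi_{33} = -0.2910.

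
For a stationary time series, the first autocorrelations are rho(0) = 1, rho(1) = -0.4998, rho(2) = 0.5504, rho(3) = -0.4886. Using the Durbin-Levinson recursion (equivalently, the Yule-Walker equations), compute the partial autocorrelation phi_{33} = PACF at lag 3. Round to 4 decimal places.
\phi_{33} = -0.1961

The PACF at lag k is phi_{kk}, the last component of the solution
to the Yule-Walker system G_k phi = r_k where
  (G_k)_{ij} = rho(|i - j|), (r_k)_i = rho(i), i,j = 1..k.
Equivalently, Durbin-Levinson gives phi_{kk} iteratively:
  phi_{11} = rho(1)
  phi_{kk} = [rho(k) - sum_{j=1..k-1} phi_{k-1,j} rho(k-j)]
            / [1 - sum_{j=1..k-1} phi_{k-1,j} rho(j)],
  phi_{k,j} = phi_{k-1,j} - phi_{kk} phi_{k-1,k-j},  j = 1..k-1.
Step k = 1:
  phi_11 = rho(1) = -0.4998.
Step k = 2:
  phi_22 = [rho(2) - phi_11 rho(1)] / [1 - phi_11 rho(1)] = [0.5504 - (-0.4998)(-0.4998)] / [1 - (-0.4998)(-0.4998)]
         = 0.30059996 / 0.75019996 = 0.400693.
  Update: phi_21 = phi_11 - phi_22 phi_11 = -0.4998 - (0.400693)(-0.4998) = -0.299534.
Step k = 3:
  phi_33 = [rho(3) - phi_21 rho(2) - phi_22 rho(1)] / [1 - phi_21 rho(1) - phi_22 rho(2)]
    numerator   = -0.4886 - (-0.299534)(0.5504) - (0.400693)(-0.4998) = -0.1234703
    denominator = 1 - (-0.299534)(-0.4998) - (0.400693)(0.5504) = 0.62975163
  phi_33 = -0.1234703 / 0.62975163 = -0.1961.
Therefore phi_{33} = -0.1961.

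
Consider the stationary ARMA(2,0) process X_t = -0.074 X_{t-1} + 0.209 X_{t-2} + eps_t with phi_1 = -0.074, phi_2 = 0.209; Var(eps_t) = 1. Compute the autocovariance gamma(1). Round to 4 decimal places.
\gamma(1) = -0.0987

Multiply the model equation by X_{t-k} and take expectations. With theta_0 = psi_0 = 1 and psi_j the MA(infinity) weights, this gives
  gamma(k) - sum_i phi_i gamma(k-i) = c_k,
  c_k = sigma^2 * sum_{j=k..q} theta_j psi_{j-k}   (c_k = 0 for k > q),
using gamma(-m) = gamma(m).
Pure AR (q = 0): c_0 = sigma^2 = 1, c_k = 0 for k >= 1.
Equations for k = 0, 1, 2 (AR order 2, c_2 = 0):
  (E0) gamma(0) = phi_1 gamma(1) + phi_2 gamma(2) + c_0
  (E1) gamma(1) = phi_1 gamma(0) + phi_2 gamma(1) + c_1
  (E2) gamma(2) = phi_1 gamma(1) + phi_2 gamma(0)
From (E1): gamma(1) = A gamma(0) + B with
  A = phi_1 / (1 - phi_2) = -0.074 / 0.791 = -0.093552,   B = c_1 / (1 - phi_2) = 0 / 0.791 = 0.
Insert (E2) into (E0): gamma(0) (1 - phi_2^2) = phi_1 (1 + phi_2) gamma(1) + c_0.
  phi_1 (1 + phi_2) = (-0.074)(1.209) = -0.089466,   1 - phi_2^2 = 0.956319.
Replace gamma(1) by A gamma(0) + B and collect gamma(0):
  gamma(0) [0.956319 - (-0.089466)(-0.093552)] = c_0 = 1
  gamma(0) * 0.947949 = 1
  gamma(0) = 1 / 0.947949 = 1.054909.
  gamma(1) = A gamma(0) = (-0.093552)(1.054909) = -0.098689.
Therefore gamma(1) = -0.0987 (to 4 decimal places).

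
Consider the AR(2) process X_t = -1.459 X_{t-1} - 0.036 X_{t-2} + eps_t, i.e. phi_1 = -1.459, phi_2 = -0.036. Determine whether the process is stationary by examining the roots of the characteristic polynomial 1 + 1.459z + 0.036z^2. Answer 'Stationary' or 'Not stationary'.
\text{Not stationary}

The AR(p) characteristic polynomial is P(z) = 1 + 1.459z + 0.036z^2.
Stationarity requires all roots to lie outside the unit circle, i.e. |z| > 1 for every root.
Set 1 + (1.459) z + (0.036) z^2 = 0, i.e. a z^2 + b z + c = 0 with a = 0.036, b = 1.459, c = 1.
Discriminant D = b^2 - 4ac = (1.459)^2 - 4*(0.036)*1 = 2.128681 - (0.144) = 1.984681.
D >= 0, so the roots are real: z = (-b +/- sqrt(D)) / (2a) = (-1.459 +/- 1.408787) / (0.072).
  z_1 = (-1.459 + 1.408787) / (0.072) = -0.6974,   |z_1| = 0.6974.
  z_2 = (-1.459 - 1.408787) / (0.072) = -39.8304,   |z_2| = 39.8304.
Moduli of all roots: 0.6974, 39.8304.
All moduli strictly greater than 1? No.
Verdict: Not stationary.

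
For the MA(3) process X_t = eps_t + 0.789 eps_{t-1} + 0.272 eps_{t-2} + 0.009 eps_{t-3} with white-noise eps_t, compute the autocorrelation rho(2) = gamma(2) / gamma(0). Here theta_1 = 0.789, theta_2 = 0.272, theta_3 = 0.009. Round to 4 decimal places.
\rho(2) = 0.1645

For an MA(q) process with theta_0 = 1, the autocovariance is
  gamma(k) = sigma^2 * sum_{i=0..q-k} theta_i * theta_{i+k},
and rho(k) = gamma(k) / gamma(0). Sigma^2 cancels.
  numerator   = (1)*(0.272) + (0.789)*(0.009) = 0.279101.
  denominator = (1)^2 + (0.789)^2 + (0.272)^2 + (0.009)^2 = 1.696586.
  rho(2) = 0.279101 / 1.696586 = 0.1645.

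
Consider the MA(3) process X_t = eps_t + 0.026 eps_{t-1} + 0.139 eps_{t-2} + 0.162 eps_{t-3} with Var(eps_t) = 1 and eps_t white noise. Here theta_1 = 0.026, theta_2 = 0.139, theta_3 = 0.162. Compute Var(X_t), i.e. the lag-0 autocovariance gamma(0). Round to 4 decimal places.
\gamma(0) = 1.0462

For an MA(q) process X_t = eps_t + sum_i theta_i eps_{t-i} with
Var(eps_t) = sigma^2, the variance is
  gamma(0) = sigma^2 * (1 + sum_i theta_i^2).
  sum_i theta_i^2 = (0.026)^2 + (0.139)^2 + (0.162)^2 = 0.000676 + 0.019321 + 0.026244 = 0.046241.
  gamma(0) = 1 * (1 + 0.046241) = 1 * 1.046241 = 1.046241, which rounds to 1.0462.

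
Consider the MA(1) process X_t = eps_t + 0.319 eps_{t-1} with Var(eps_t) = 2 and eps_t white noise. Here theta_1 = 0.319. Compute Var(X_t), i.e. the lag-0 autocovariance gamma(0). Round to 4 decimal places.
\gamma(0) = 2.2035

For an MA(q) process X_t = eps_t + sum_i theta_i eps_{t-i} with
Var(eps_t) = sigma^2, the variance is
  gamma(0) = sigma^2 * (1 + sum_i theta_i^2).
  sum_i theta_i^2 = (0.319)^2 = 0.101761.
  gamma(0) = 2 * (1 + 0.101761) = 2 * 1.101761 = 2.203522, which rounds to 2.2035.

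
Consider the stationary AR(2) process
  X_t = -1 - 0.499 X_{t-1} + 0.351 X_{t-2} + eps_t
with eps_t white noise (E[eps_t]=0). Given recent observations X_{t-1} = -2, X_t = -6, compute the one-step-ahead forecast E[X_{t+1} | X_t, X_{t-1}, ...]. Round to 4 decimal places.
E[X_{t+1} \mid \mathcal F_t] = 1.2920

For an AR(p) model X_t = c + sum_i phi_i X_{t-i} + eps_t, the
one-step-ahead conditional mean is
  E[X_{t+1} | X_t, ...] = c + sum_i phi_i X_{t+1-i}.
Substitute known values:
  E[X_{t+1} | ...] = -1 + (-0.499) * (-6) + (0.351) * (-2)
                   = 1.2920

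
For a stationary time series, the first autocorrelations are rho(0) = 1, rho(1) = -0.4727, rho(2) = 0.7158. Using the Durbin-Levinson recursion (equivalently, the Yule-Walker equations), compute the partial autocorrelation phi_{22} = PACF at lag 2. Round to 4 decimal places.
\phi_{22} = 0.6340

The PACF at lag k is phi_{kk}, the last component of the solution
to the Yule-Walker system G_k phi = r_k where
  (G_k)_{ij} = rho(|i - j|), (r_k)_i = rho(i), i,j = 1..k.
Equivalently, Durbin-Levinson gives phi_{kk} iteratively:
  phi_{11} = rho(1)
  phi_{kk} = [rho(k) - sum_{j=1..k-1} phi_{k-1,j} rho(k-j)]
            / [1 - sum_{j=1..k-1} phi_{k-1,j} rho(j)],
  phi_{k,j} = phi_{k-1,j} - phi_{kk} phi_{k-1,k-j},  j = 1..k-1.
Step k = 1:
  phi_11 = rho(1) = -0.4727.
Step k = 2:
  phi_22 = [rho(2) - phi_11 rho(1)] / [1 - phi_11 rho(1)] = [0.7158 - (-0.4727)(-0.4727)] / [1 - (-0.4727)(-0.4727)]
         = 0.49235471 / 0.77655471 = 0.634.
Therefore phi_{22} = 0.6340.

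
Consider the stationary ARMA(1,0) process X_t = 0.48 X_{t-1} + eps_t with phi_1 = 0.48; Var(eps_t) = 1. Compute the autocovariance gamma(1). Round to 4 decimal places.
\gamma(1) = 0.6237

Multiply the model equation by X_{t-k} and take expectations. With theta_0 = psi_0 = 1 and psi_j the MA(infinity) weights, this gives
  gamma(k) - sum_i phi_i gamma(k-i) = c_k,
  c_k = sigma^2 * sum_{j=k..q} theta_j psi_{j-k}   (c_k = 0 for k > q),
using gamma(-m) = gamma(m).
Pure AR (q = 0): c_0 = sigma^2 = 1, c_k = 0 for k >= 1.
Equations for k = 0 and k = 1 (AR order 1):
  gamma(0) = phi_1 gamma(1) + c_0
  gamma(1) = phi_1 gamma(0) + c_1
Substituting the second into the first: gamma(0) (1 - phi_1^2) = c_0 + phi_1 c_1, so
  gamma(0) = c_0 / (1 - phi_1^2) = 1 / (1 - (0.48)^2) = 1 / 0.7696 = 1.299376.
  gamma(1) = phi_1 gamma(0) = (0.48)(1.299376) = 0.623701.
Therefore gamma(1) = 0.6237 (to 4 decimal places).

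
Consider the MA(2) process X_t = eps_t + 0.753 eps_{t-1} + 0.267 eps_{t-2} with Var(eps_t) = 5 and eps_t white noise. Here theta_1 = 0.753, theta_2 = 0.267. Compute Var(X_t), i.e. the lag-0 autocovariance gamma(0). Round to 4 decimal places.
\gamma(0) = 8.1915

For an MA(q) process X_t = eps_t + sum_i theta_i eps_{t-i} with
Var(eps_t) = sigma^2, the variance is
  gamma(0) = sigma^2 * (1 + sum_i theta_i^2).
  sum_i theta_i^2 = (0.753)^2 + (0.267)^2 = 0.567009 + 0.071289 = 0.638298.
  gamma(0) = 5 * (1 + 0.638298) = 5 * 1.638298 = 8.19149, which rounds to 8.1915.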